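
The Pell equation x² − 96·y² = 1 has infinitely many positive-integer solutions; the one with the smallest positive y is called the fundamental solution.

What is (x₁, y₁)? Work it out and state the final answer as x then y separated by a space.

49 5

d=96: √d = [9; 1,3,1,18] (ℓ=4, even), read p_3/q_3
a_0=9:  p_0=9·1+0=9,  q_0=9·0+1=1
a_1=1:  p_1=1·9+1=10,  q_1=1·1+0=1
a_2=3:  p_2=3·10+9=39,  q_2=3·1+1=4
a_3=1:  p_3=1·39+10=49,  q_3=1·4+1=5
→ (49, 5).  Check: 49²=2401, 96·5²=2400, difference 1.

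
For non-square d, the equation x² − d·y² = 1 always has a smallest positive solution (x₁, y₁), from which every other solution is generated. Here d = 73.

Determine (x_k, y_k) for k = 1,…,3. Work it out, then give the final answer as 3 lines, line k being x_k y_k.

2281249 267000
10408194000001 1218186966000
47487364308614281249 5557975596000801000

d=73: √d = [8; 1,1,5,5,1,1,16] (ℓ=7, odd), read p_13/q_13
k=0  a_k=8  p_k/q_k = 8/1
…
k=4  a_k=5  p_k/q_k = 487/57
…
k=10  a_k=5  p_k/q_k = 200767/23498
…
k=12  a_k=1  p_k/q_k = 1241008/145249
k=13  a_k=1  p_k/q_k = 2281249/267000
→ (2281249, 267000).  Check: 2281249²=5204097000001, 73·267000²=5204097000000, difference 1.
n=2: (2281249,267000)∘(2281249,267000) = (2281249·2281249+73·267000·267000, 2281249·267000+267000·2281249) = (10408194000001,1218186966000)
n=3: (10408194000001,1218186966000)∘(2281249,267000) = (2281249·10408194000001+73·267000·1218186966000, 2281249·1218186966000+267000·10408194000001) = (47487364308614281249,5557975596000801000)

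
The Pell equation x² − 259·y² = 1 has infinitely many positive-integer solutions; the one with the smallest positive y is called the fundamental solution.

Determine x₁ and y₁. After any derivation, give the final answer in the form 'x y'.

[16; 10,1,2,3,4,3,2,1,10,32] for √259; ℓ=10 ⇒ convergent index 9
k=0  a_k=16  p_k/q_k = 16/1
k=1  a_k=10  p_k/q_k = 161/10
…
k=4  a_k=3  p_k/q_k = 1722/107
k=5  a_k=4  p_k/q_k = 7403/460
k=6  a_k=3  p_k/q_k = 23931/1487
…
k=8  a_k=1  p_k/q_k = 79196/4921
k=9  a_k=10  p_k/q_k = 847225/52644
→ (847225, 52644).  Check: 847225²=717790200625, 259·52644²=717790200624, difference 1.

847225 52644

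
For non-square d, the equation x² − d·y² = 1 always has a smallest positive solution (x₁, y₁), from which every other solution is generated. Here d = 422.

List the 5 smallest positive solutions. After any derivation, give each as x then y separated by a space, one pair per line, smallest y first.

[20; 1,1,5,2,1,…,1,1,40] for √422; ℓ=14 ⇒ convergent index 13
k=0  a_k=20  p_k/q_k = 20/1
…
k=2  a_k=1  p_k/q_k = 41/2
…
k=4  a_k=2  p_k/q_k = 493/24
k=5  a_k=1  p_k/q_k = 719/35
…
k=7  a_k=20  p_k/q_k = 53719/2615
…
k=10  a_k=2  p_k/q_k = 598859/29152
…
k=12  a_k=1  p_k/q_k = 3810680/185501
k=13  a_k=1  p_k/q_k = 7022501/341850
fundamental: x₁=7022501, y₁=341850  (since 49315520295001 − 422·116861422500 = 1)
n=2: (7022501,341850)∘(7022501,341850) = (7022501·7022501+422·341850·341850, 7022501·341850+341850·7022501) = (98631040590001,4801283933700)
n=3: (98631040590001,4801283933700)∘(7022501,341850) = (7022501·98631040590001+422·341850·4801283933700, 7022501·4801283933700+341850·98631040590001) = (1385273162348638202501,67434042451384025550)
n=4: (1385273162348638202501,67434042451384025550)∘(7022501,341850) = (7022501·1385273162348638202501+422·341850·67434042451384025550, 7022501·67434042451384025550+341850·1385273162348638202501) = (19456164335732849620362360001,947111261097768740333867400)
n=5: (19456164335732849620362360001,947111261097768740333867400)∘(7022501,341850) = (7022501·19456164335732849620362360001+422·341850·947111261097768740333867400, 7022501·947111261097768740333867400+341850·19456164335732849620362360001) = (273261867007695159110526238300562501,13302179556340616719484196916709250)

7022501 341850
98631040590001 4801283933700
1385273162348638202501 67434042451384025550
19456164335732849620362360001 947111261097768740333867400
273261867007695159110526238300562501 13302179556340616719484196916709250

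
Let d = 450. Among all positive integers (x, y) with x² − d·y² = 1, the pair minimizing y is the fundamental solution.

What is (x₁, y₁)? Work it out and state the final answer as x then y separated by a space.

√450 = [21; 4,1,2,4,2,1,4,42, …], period ℓ=8 (even) → k=7
step 0: (21, 1)  from 21·(1,0) + (0,1)
step 1: (85, 4)  from 4·(21,1) + (1,0)
step 2: (106, 5)  from 1·(85,4) + (21,1)
step 3: (297, 14)  from 2·(106,5) + (85,4)
step 4: (1294, 61)  from 4·(297,14) + (106,5)
step 5: (2885, 136)  from 2·(1294,61) + (297,14)
step 6: (4179, 197)  from 1·(2885,136) + (1294,61)
step 7: (19601, 924)  from 4·(4179,197) + (2885,136)
fundamental: x₁=19601, y₁=924  (since 384199201 − 450·853776 = 1)

19601 924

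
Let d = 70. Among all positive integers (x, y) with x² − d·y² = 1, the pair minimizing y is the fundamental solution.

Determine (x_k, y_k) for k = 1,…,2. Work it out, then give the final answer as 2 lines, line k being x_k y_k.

251 30
126001 15060

√70 = [8; 2,1,2,1,2,16, …], period ℓ=6 (even) → k=5
a_0=8:  p_0=8·1+0=8,  q_0=8·0+1=1
a_1=2:  p_1=2·8+1=17,  q_1=2·1+0=2
…
a_3=2:  p_3=2·25+17=67,  q_3=2·3+2=8
a_4=1:  p_4=1·67+25=92,  q_4=1·8+3=11
a_5=2:  p_5=2·92+67=251,  q_5=2·11+8=30
(x₁, y₁) = (251, 30);  251² − 70·30² = 1 ✓
n=2: (251,30)∘(251,30) = (251·251+70·30·30, 251·30+30·251) = (126001,15060)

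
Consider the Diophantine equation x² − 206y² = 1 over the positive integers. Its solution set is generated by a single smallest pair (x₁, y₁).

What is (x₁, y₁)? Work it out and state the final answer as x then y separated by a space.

59535 4148

d=206: √d = [14; 2,1,5,14,5,1,2,28] (ℓ=8, even), read p_7/q_7
step 0: (14, 1)  from 14·(1,0) + (0,1)
step 1: (29, 2)  from 2·(14,1) + (1,0)
step 2: (43, 3)  from 1·(29,2) + (14,1)
step 3: (244, 17)  from 5·(43,3) + (29,2)
step 4: (3459, 241)  from 14·(244,17) + (43,3)
step 5: (17539, 1222)  from 5·(3459,241) + (244,17)
step 6: (20998, 1463)  from 1·(17539,1222) + (3459,241)
step 7: (59535, 4148)  from 2·(20998,1463) + (17539,1222)
→ (59535, 4148).  Check: 59535²=3544416225, 206·4148²=3544416224, difference 1.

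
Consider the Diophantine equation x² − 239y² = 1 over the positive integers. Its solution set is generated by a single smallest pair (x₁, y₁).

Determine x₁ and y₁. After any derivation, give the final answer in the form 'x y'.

6195120 400729

d=239: √d = [15; 2,5,1,2,4,15,4,2,1,5,2,30] (ℓ=12, even), read p_11/q_11
i=0: a=15 ⇒ p=15, q=1
i=1: a=2 ⇒ p=31, q=2
i=2: a=5 ⇒ p=170, q=11
i=3: a=1 ⇒ p=201, q=13
i=4: a=2 ⇒ p=572, q=37
i=5: a=4 ⇒ p=2489, q=161
i=6: a=15 ⇒ p=37907, q=2452
i=7: a=4 ⇒ p=154117, q=9969
i=8: a=2 ⇒ p=346141, q=22390
i=9: a=1 ⇒ p=500258, q=32359
i=10: a=5 ⇒ p=2847431, q=184185
i=11: a=2 ⇒ p=6195120, q=400729
(x₁, y₁) = (6195120, 400729);  6195120² − 239·400729² = 1 ✓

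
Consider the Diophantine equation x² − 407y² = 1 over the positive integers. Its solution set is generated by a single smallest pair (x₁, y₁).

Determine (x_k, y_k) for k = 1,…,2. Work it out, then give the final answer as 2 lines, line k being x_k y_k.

√407 → a₀=20, period (5,1,2,1,5,40); ℓ=6 even so k=5
i=0: a=20 ⇒ p=20, q=1
…
i=2: a=1 ⇒ p=121, q=6
i=3: a=2 ⇒ p=343, q=17
i=4: a=1 ⇒ p=464, q=23
i=5: a=5 ⇒ p=2663, q=132
(x₁, y₁) = (2663, 132);  2663² − 407·132² = 1 ✓
k=2:  x_2 = 2663·2663+407·132·132 = 14183137,  y_2 = 2663·132+132·2663 = 703032

2663 132
14183137 703032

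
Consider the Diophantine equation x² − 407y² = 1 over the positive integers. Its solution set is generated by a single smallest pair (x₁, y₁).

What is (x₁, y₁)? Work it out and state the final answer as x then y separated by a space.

2663 132

√407 → a₀=20, period (5,1,2,1,5,40); ℓ=6 even so k=5
a_0=20:  p_0=20·1+0=20,  q_0=20·0+1=1
…
a_2=1:  p_2=1·101+20=121,  q_2=1·5+1=6
…
a_4=1:  p_4=1·343+121=464,  q_4=1·17+6=23
a_5=5:  p_5=5·464+343=2663,  q_5=5·23+17=132
fundamental: x₁=2663, y₁=132  (since 7091569 − 407·17424 = 1)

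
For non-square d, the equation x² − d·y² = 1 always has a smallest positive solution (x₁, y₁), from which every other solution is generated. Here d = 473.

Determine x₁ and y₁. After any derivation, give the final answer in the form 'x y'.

87 4

√473 = [21; 1,2,1,42, …], period ℓ=4 (even) → k=3
a_0=21:  p_0=21·1+0=21,  q_0=21·0+1=1
a_1=1:  p_1=1·21+1=22,  q_1=1·1+0=1
a_2=2:  p_2=2·22+21=65,  q_2=2·1+1=3
a_3=1:  p_3=1·65+22=87,  q_3=1·3+1=4
fundamental: x₁=87, y₁=4  (since 7569 − 473·16 = 1)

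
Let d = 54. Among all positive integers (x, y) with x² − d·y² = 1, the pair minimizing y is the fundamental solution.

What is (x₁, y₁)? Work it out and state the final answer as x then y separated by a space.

485 66

[7; 2,1,6,1,2,14] for √54; ℓ=6 ⇒ convergent index 5
i=0: a=7 ⇒ p=7, q=1
…
i=2: a=1 ⇒ p=22, q=3
…
i=4: a=1 ⇒ p=169, q=23
i=5: a=2 ⇒ p=485, q=66
fundamental: x₁=485, y₁=66  (since 235225 − 54·4356 = 1)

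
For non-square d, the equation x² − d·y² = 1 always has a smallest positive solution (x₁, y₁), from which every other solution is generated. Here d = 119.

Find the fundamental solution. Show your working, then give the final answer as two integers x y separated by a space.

120 11

√119 → a₀=10, period (1,9,1,20); ℓ=4 even so k=3
k=0  a_k=10  p_k/q_k = 10/1
…
k=2  a_k=9  p_k/q_k = 109/10
k=3  a_k=1  p_k/q_k = 120/11
fundamental: x₁=120, y₁=11  (since 14400 − 119·121 = 1)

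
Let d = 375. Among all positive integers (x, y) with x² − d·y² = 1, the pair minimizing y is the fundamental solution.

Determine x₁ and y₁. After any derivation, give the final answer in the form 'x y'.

d=375: √d = [19; 2,1,2,1,5,1,2,1,2,38] (ℓ=10, even), read p_9/q_9
a_0=19:  p_0=19·1+0=19,  q_0=19·0+1=1
…
a_3=2:  p_3=2·58+39=155,  q_3=2·3+2=8
…
a_8=1:  p_8=1·4086+1433=5519,  q_8=1·211+74=285
a_9=2:  p_9=2·5519+4086=15124,  q_9=2·285+211=781
→ (15124, 781).  Check: 15124²=228735376, 375·781²=228735375, difference 1.

15124 781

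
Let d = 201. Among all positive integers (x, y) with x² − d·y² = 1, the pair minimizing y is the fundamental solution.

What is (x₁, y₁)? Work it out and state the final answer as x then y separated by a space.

√201 → a₀=14, period (5,1,1,1,2,…,1,5,28); ℓ=14 even so k=13
i=0: a=14 ⇒ p=14, q=1
…
i=3: a=1 ⇒ p=156, q=11
i=4: a=1 ⇒ p=241, q=17
i=5: a=2 ⇒ p=638, q=45
i=6: a=1 ⇒ p=879, q=62
i=7: a=8 ⇒ p=7670, q=541
i=8: a=1 ⇒ p=8549, q=603
…
i=10: a=1 ⇒ p=33317, q=2350
i=11: a=1 ⇒ p=58085, q=4097
i=12: a=1 ⇒ p=91402, q=6447
i=13: a=5 ⇒ p=515095, q=36332
fundamental: x₁=515095, y₁=36332  (since 265322859025 − 201·1320014224 = 1)

515095 36332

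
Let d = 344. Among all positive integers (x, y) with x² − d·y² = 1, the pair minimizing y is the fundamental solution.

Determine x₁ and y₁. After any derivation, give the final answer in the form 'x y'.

10405 561

√344 = [18; 1,1,4,1,3,1,4,1,1,36, …], period ℓ=10 (even) → k=9
step 0: (18, 1)  from 18·(1,0) + (0,1)
step 1: (19, 1)  from 1·(18,1) + (1,0)
…
step 5: (779, 42)  from 3·(204,11) + (167,9)
…
step 7: (4711, 254)  from 4·(983,53) + (779,42)
step 8: (5694, 307)  from 1·(4711,254) + (983,53)
step 9: (10405, 561)  from 1·(5694,307) + (4711,254)
fundamental: x₁=10405, y₁=561  (since 108264025 − 344·314721 = 1)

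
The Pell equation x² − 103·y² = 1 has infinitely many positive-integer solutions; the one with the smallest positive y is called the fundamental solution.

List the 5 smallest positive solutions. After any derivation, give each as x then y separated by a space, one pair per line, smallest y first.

227528 22419
103537981567 10201900464
47115579739725224 4642436017523565
21440227253936863550977 2112568364380001494176
9756504053220377800313664488 961336909616663523916230291

√103 → a₀=10, period (6,1,2,1,1,9,1,1,2,1,6,20); ℓ=12 even so k=11
k=0  a_k=10  p_k/q_k = 10/1
…
k=5  a_k=1  p_k/q_k = 477/47
…
k=7  a_k=1  p_k/q_k = 5044/497
…
k=10  a_k=1  p_k/q_k = 33877/3338
k=11  a_k=6  p_k/q_k = 227528/22419
(x₁, y₁) = (227528, 22419);  227528² − 103·22419² = 1 ✓
(x_2, y_2) = (227528·227528 + 103·22419·22419, 227528·22419 + 22419·227528) = (103537981567, 10201900464)
(x_3, y_3) = (227528·103537981567 + 103·22419·10201900464, 227528·10201900464 + 22419·103537981567) = (47115579739725224, 4642436017523565)
(x_4, y_4) = (227528·47115579739725224 + 103·22419·4642436017523565, 227528·4642436017523565 + 22419·47115579739725224) = (21440227253936863550977, 2112568364380001494176)
(x_5, y_5) = (227528·21440227253936863550977 + 103·22419·2112568364380001494176, 227528·2112568364380001494176 + 22419·21440227253936863550977) = (9756504053220377800313664488, 961336909616663523916230291)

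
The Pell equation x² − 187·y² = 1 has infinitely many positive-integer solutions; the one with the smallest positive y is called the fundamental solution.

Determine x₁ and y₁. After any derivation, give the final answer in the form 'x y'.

1682 123

[13; 1,2,13,2,1,26] for √187; ℓ=6 ⇒ convergent index 5
i=0: a=13 ⇒ p=13, q=1
…
i=2: a=2 ⇒ p=41, q=3
i=3: a=13 ⇒ p=547, q=40
i=4: a=2 ⇒ p=1135, q=83
i=5: a=1 ⇒ p=1682, q=123
fundamental: x₁=1682, y₁=123  (since 2829124 − 187·15129 = 1)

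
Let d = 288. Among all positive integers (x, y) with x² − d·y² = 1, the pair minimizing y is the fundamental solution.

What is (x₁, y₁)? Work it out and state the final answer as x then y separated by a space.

17 1

√288 = [16; 1,32, …], period ℓ=2 (even) → k=1
a_0=16:  p_0=16·1+0=16,  q_0=16·0+1=1
a_1=1:  p_1=1·16+1=17,  q_1=1·1+0=1
→ (17, 1).  Check: 17²=289, 288·1²=288, difference 1.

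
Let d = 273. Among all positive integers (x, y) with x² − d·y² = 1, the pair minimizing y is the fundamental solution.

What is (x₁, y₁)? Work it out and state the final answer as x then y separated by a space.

√273 = [16; 1,1,10,1,1,32, …], period ℓ=6 (even) → k=5
k=0  a_k=16  p_k/q_k = 16/1
k=1  a_k=1  p_k/q_k = 17/1
…
k=3  a_k=10  p_k/q_k = 347/21
k=4  a_k=1  p_k/q_k = 380/23
k=5  a_k=1  p_k/q_k = 727/44
fundamental: x₁=727, y₁=44  (since 528529 − 273·1936 = 1)

727 44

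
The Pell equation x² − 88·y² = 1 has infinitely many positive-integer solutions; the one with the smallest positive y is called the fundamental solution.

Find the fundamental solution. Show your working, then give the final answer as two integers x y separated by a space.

197 21

d=88: √d = [9; 2,1,1,1,2,18] (ℓ=6, even), read p_5/q_5
k=0  a_k=9  p_k/q_k = 9/1
k=1  a_k=2  p_k/q_k = 19/2
k=2  a_k=1  p_k/q_k = 28/3
…
k=4  a_k=1  p_k/q_k = 75/8
k=5  a_k=2  p_k/q_k = 197/21
(x₁, y₁) = (197, 21);  197² − 88·21² = 1 ✓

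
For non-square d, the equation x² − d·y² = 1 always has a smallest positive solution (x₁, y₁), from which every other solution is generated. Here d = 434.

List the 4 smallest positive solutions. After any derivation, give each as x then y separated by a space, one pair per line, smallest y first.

√434 → a₀=20, period (1,4,1,40); ℓ=4 even so k=3
i=0: a=20 ⇒ p=20, q=1
…
i=2: a=4 ⇒ p=104, q=5
i=3: a=1 ⇒ p=125, q=6
→ (125, 6).  Check: 125²=15625, 434·6²=15624, difference 1.
(x_2, y_2) = (125·125 + 434·6·6, 125·6 + 6·125) = (31249, 1500)
(x_3, y_3) = (125·31249 + 434·6·1500, 125·1500 + 6·31249) = (7812125, 374994)
(x_4, y_4) = (125·7812125 + 434·6·374994, 125·374994 + 6·7812125) = (1953000001, 93747000)

125 6
31249 1500
7812125 374994
1953000001 93747000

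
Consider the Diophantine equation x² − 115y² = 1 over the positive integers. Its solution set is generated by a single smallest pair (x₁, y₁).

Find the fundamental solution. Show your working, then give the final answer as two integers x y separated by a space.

√115 = [10; 1,2,1,1,1,1,1,2,1,20, …], period ℓ=10 (even) → k=9
step 0: (10, 1)  from 10·(1,0) + (0,1)
step 1: (11, 1)  from 1·(10,1) + (1,0)
step 2: (32, 3)  from 2·(11,1) + (10,1)
step 3: (43, 4)  from 1·(32,3) + (11,1)
step 4: (75, 7)  from 1·(43,4) + (32,3)
step 5: (118, 11)  from 1·(75,7) + (43,4)
…
step 7: (311, 29)  from 1·(193,18) + (118,11)
step 8: (815, 76)  from 2·(311,29) + (193,18)
step 9: (1126, 105)  from 1·(815,76) + (311,29)
fundamental: x₁=1126, y₁=105  (since 1267876 − 115·11025 = 1)

1126 105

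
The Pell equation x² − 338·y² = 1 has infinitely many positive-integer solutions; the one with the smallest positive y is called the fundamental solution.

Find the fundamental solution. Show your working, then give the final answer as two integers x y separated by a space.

114243 6214

[18; 2,1,1,2,36] for √338; ℓ=5 ⇒ convergent index 9
a_0=18:  p_0=18·1+0=18,  q_0=18·0+1=1
a_1=2:  p_1=2·18+1=37,  q_1=2·1+0=2
…
a_3=1:  p_3=1·55+37=92,  q_3=1·3+2=5
a_4=2:  p_4=2·92+55=239,  q_4=2·5+3=13
a_5=36:  p_5=36·239+92=8696,  q_5=36·13+5=473
a_6=2:  p_6=2·8696+239=17631,  q_6=2·473+13=959
…
a_8=1:  p_8=1·26327+17631=43958,  q_8=1·1432+959=2391
a_9=2:  p_9=2·43958+26327=114243,  q_9=2·2391+1432=6214
(x₁, y₁) = (114243, 6214);  114243² − 338·6214² = 1 ✓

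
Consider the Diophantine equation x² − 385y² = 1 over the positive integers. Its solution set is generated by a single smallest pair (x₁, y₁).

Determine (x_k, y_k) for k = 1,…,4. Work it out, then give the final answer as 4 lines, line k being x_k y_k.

95831 4884
18367161121 936077208
3520286834677271 179410429834812
674705215289547953281 34386161802063660336

[19; 1,1,1,1,1,…,1,1,38] for √385; ℓ=16 ⇒ convergent index 15
k=0  a_k=19  p_k/q_k = 19/1
…
k=3  a_k=1  p_k/q_k = 59/3
k=4  a_k=1  p_k/q_k = 98/5
k=5  a_k=1  p_k/q_k = 157/8
…
k=7  a_k=1  p_k/q_k = 726/37
…
k=9  a_k=1  p_k/q_k = 2747/140
k=10  a_k=3  p_k/q_k = 10262/523
k=11  a_k=1  p_k/q_k = 13009/663
k=12  a_k=1  p_k/q_k = 23271/1186
…
k=14  a_k=1  p_k/q_k = 59551/3035
k=15  a_k=1  p_k/q_k = 95831/4884
fundamental: x₁=95831, y₁=4884  (since 9183580561 − 385·23853456 = 1)
(x_2, y_2) = (95831·95831 + 385·4884·4884, 95831·4884 + 4884·95831) = (18367161121, 936077208)
(x_3, y_3) = (95831·18367161121 + 385·4884·936077208, 95831·936077208 + 4884·18367161121) = (3520286834677271, 179410429834812)
(x_4, y_4) = (95831·3520286834677271 + 385·4884·179410429834812, 95831·179410429834812 + 4884·3520286834677271) = (674705215289547953281, 34386161802063660336)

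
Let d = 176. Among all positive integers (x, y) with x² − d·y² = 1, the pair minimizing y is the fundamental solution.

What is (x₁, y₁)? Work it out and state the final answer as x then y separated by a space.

199 15

d=176: √d = [13; 3,1,3,26] (ℓ=4, even), read p_3/q_3
step 0: (13, 1)  from 13·(1,0) + (0,1)
…
step 2: (53, 4)  from 1·(40,3) + (13,1)
step 3: (199, 15)  from 3·(53,4) + (40,3)
fundamental: x₁=199, y₁=15  (since 39601 − 176·225 = 1)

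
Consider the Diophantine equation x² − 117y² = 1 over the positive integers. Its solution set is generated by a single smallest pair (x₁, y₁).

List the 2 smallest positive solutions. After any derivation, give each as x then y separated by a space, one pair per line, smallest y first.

649 60
842401 77880

√117 → a₀=10, period (1,4,2,4,1,20); ℓ=6 even so k=5
a_0=10:  p_0=10·1+0=10,  q_0=10·0+1=1
a_1=1:  p_1=1·10+1=11,  q_1=1·1+0=1
a_2=4:  p_2=4·11+10=54,  q_2=4·1+1=5
a_3=2:  p_3=2·54+11=119,  q_3=2·5+1=11
a_4=4:  p_4=4·119+54=530,  q_4=4·11+5=49
a_5=1:  p_5=1·530+119=649,  q_5=1·49+11=60
fundamental: x₁=649, y₁=60  (since 421201 − 117·3600 = 1)
k=2:  x_2 = 649·649+117·60·60 = 842401,  y_2 = 649·60+60·649 = 77880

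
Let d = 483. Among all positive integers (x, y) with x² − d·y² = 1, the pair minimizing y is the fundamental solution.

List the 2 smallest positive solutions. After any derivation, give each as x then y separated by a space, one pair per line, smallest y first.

√483 = [21; 1,42, …], period ℓ=2 (even) → k=1
step 0: (21, 1)  from 21·(1,0) + (0,1)
step 1: (22, 1)  from 1·(21,1) + (1,0)
(x₁, y₁) = (22, 1);  22² − 483·1² = 1 ✓
k=2:  x_2 = 22·22+483·1·1 = 967,  y_2 = 22·1+1·22 = 44

22 1
967 44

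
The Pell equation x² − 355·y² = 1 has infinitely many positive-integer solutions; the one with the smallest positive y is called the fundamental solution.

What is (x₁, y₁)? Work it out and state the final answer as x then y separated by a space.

d=355: √d = [18; 1,5,3,3,1,6,1,3,3,5,1,36] (ℓ=12, even), read p_11/q_11
k=0  a_k=18  p_k/q_k = 18/1
…
k=2  a_k=5  p_k/q_k = 113/6
…
k=5  a_k=1  p_k/q_k = 1545/82
…
k=7  a_k=1  p_k/q_k = 12002/637
k=8  a_k=3  p_k/q_k = 46463/2466
k=9  a_k=3  p_k/q_k = 151391/8035
k=10  a_k=5  p_k/q_k = 803418/42641
k=11  a_k=1  p_k/q_k = 954809/50676
→ (954809, 50676).  Check: 954809²=911660226481, 355·50676²=911660226480, difference 1.

954809 50676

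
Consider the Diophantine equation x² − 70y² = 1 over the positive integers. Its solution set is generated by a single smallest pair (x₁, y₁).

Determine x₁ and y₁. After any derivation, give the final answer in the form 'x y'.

√70 = [8; 2,1,2,1,2,16, …], period ℓ=6 (even) → k=5
k=0  a_k=8  p_k/q_k = 8/1
k=1  a_k=2  p_k/q_k = 17/2
k=2  a_k=1  p_k/q_k = 25/3
k=3  a_k=2  p_k/q_k = 67/8
k=4  a_k=1  p_k/q_k = 92/11
k=5  a_k=2  p_k/q_k = 251/30
(x₁, y₁) = (251, 30);  251² − 70·30² = 1 ✓

251 30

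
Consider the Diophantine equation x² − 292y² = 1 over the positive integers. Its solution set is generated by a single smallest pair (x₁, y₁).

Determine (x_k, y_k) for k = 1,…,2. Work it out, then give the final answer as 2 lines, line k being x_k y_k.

2281249 133500
10408194000001 609093483000

[17; 11,2,1,3,8,3,1,2,11,34] for √292; ℓ=10 ⇒ convergent index 9
a_0=17:  p_0=17·1+0=17,  q_0=17·0+1=1
a_1=11:  p_1=11·17+1=188,  q_1=11·1+0=11
a_2=2:  p_2=2·188+17=393,  q_2=2·11+1=23
…
a_4=3:  p_4=3·581+393=2136,  q_4=3·34+23=125
a_5=8:  p_5=8·2136+581=17669,  q_5=8·125+34=1034
a_6=3:  p_6=3·17669+2136=55143,  q_6=3·1034+125=3227
a_7=1:  p_7=1·55143+17669=72812,  q_7=1·3227+1034=4261
a_8=2:  p_8=2·72812+55143=200767,  q_8=2·4261+3227=11749
a_9=11:  p_9=11·200767+72812=2281249,  q_9=11·11749+4261=133500
fundamental: x₁=2281249, y₁=133500  (since 5204097000001 − 292·17822250000 = 1)
(2281249+133500√292)^2 = 10408194000001 + 609093483000√292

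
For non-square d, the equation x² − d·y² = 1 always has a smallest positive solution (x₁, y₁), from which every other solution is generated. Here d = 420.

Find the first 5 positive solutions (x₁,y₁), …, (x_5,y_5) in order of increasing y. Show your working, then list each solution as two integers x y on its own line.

41 2
3361 164
275561 13446
22592641 1102408
1852321001 90384010

d=420: √d = [20; 2,40] (ℓ=2, even), read p_1/q_1
k=0  a_k=20  p_k/q_k = 20/1
k=1  a_k=2  p_k/q_k = 41/2
fundamental: x₁=41, y₁=2  (since 1681 − 420·4 = 1)
n=2: (41,2)∘(41,2) = (41·41+420·2·2, 41·2+2·41) = (3361,164)
n=3: (3361,164)∘(41,2) = (41·3361+420·2·164, 41·164+2·3361) = (275561,13446)
n=4: (275561,13446)∘(41,2) = (41·275561+420·2·13446, 41·13446+2·275561) = (22592641,1102408)
n=5: (22592641,1102408)∘(41,2) = (41·22592641+420·2·1102408, 41·1102408+2·22592641) = (1852321001,90384010)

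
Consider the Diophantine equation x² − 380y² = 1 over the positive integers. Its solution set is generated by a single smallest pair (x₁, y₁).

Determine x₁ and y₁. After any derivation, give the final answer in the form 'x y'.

√380 → a₀=19, period (2,38); ℓ=2 even so k=1
k=0  a_k=19  p_k/q_k = 19/1
k=1  a_k=2  p_k/q_k = 39/2
→ (39, 2).  Check: 39²=1521, 380·2²=1520, difference 1.

39 2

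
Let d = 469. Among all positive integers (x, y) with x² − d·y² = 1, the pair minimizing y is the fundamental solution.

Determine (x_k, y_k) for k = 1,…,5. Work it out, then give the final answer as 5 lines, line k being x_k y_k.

[21; 1,1,1,10,6,10,1,1,1,42] for √469; ℓ=10 ⇒ convergent index 9
i=0: a=21 ⇒ p=21, q=1
i=1: a=1 ⇒ p=22, q=1
…
i=3: a=1 ⇒ p=65, q=3
…
i=5: a=6 ⇒ p=4223, q=195
…
i=8: a=1 ⇒ p=90069, q=4159
i=9: a=1 ⇒ p=137215, q=6336
fundamental: x₁=137215, y₁=6336  (since 18827956225 − 469·40144896 = 1)
(x_2, y_2) = (137215·137215 + 469·6336·6336, 137215·6336 + 6336·137215) = (37655912449, 1738788480)
(x_3, y_3) = (137215·37655912449 + 469·6336·1738788480, 137215·1738788480 + 6336·37655912449) = (10333912053241855, 477175722560064)
(x_4, y_4) = (137215·10333912053241855 + 469·6336·477175722560064, 137215·477175722560064 + 6336·10333912053241855) = (2835935484733506355201, 130951333540419575040)
(x_5, y_5) = (137215·2835935484733506355201 + 469·6336·130951333540419575040, 137215·130951333540419575040 + 6336·2835935484733506355201) = (778265775065082237004568575, 35936974463020168255667136)

137215 6336
37655912449 1738788480
10333912053241855 477175722560064
2835935484733506355201 130951333540419575040
778265775065082237004568575 35936974463020168255667136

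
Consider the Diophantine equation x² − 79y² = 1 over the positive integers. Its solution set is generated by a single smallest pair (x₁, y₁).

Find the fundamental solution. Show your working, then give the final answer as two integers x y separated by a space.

d=79: √d = [8; 1,7,1,16] (ℓ=4, even), read p_3/q_3
step 0: (8, 1)  from 8·(1,0) + (0,1)
step 1: (9, 1)  from 1·(8,1) + (1,0)
step 2: (71, 8)  from 7·(9,1) + (8,1)
step 3: (80, 9)  from 1·(71,8) + (9,1)
→ (80, 9).  Check: 80²=6400, 79·9²=6399, difference 1.

80 9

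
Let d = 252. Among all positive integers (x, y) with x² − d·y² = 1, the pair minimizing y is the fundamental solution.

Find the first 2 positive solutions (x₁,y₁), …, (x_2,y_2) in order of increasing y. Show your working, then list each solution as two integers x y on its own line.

127 8
32257 2032

√252 = [15; 1,6,1,30, …], period ℓ=4 (even) → k=3
i=0: a=15 ⇒ p=15, q=1
…
i=2: a=6 ⇒ p=111, q=7
i=3: a=1 ⇒ p=127, q=8
→ (127, 8).  Check: 127²=16129, 252·8²=16128, difference 1.
n=2: (127,8)∘(127,8) = (127·127+252·8·8, 127·8+8·127) = (32257,2032)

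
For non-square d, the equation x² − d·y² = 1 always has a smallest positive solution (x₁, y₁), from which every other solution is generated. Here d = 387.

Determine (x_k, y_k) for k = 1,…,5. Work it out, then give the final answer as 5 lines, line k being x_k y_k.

3482 177
24248647 1232628
168867574226 8584021215
1175993762661217 59779122508632
8189620394305140962 416301800566092033

√387 = [19; 1,2,19,2,1,38, …], period ℓ=6 (even) → k=5
k=0  a_k=19  p_k/q_k = 19/1
k=1  a_k=1  p_k/q_k = 20/1
…
k=3  a_k=19  p_k/q_k = 1141/58
k=4  a_k=2  p_k/q_k = 2341/119
k=5  a_k=1  p_k/q_k = 3482/177
(x₁, y₁) = (3482, 177);  3482² − 387·177² = 1 ✓
k=2:  x_2 = 3482·3482+387·177·177 = 24248647,  y_2 = 3482·177+177·3482 = 1232628
k=3:  x_3 = 3482·24248647+387·177·1232628 = 168867574226,  y_3 = 3482·1232628+177·24248647 = 8584021215
k=4:  x_4 = 3482·168867574226+387·177·8584021215 = 1175993762661217,  y_4 = 3482·8584021215+177·168867574226 = 59779122508632
k=5:  x_5 = 3482·1175993762661217+387·177·59779122508632 = 8189620394305140962,  y_5 = 3482·59779122508632+177·1175993762661217 = 416301800566092033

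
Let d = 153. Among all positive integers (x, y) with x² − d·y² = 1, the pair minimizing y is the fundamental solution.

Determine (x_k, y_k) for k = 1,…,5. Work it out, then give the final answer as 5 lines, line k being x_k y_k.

d=153: √d = [12; 2,1,2,2,2,1,2,24] (ℓ=8, even), read p_7/q_7
i=0: a=12 ⇒ p=12, q=1
i=1: a=2 ⇒ p=25, q=2
i=2: a=1 ⇒ p=37, q=3
i=3: a=2 ⇒ p=99, q=8
i=4: a=2 ⇒ p=235, q=19
i=5: a=2 ⇒ p=569, q=46
i=6: a=1 ⇒ p=804, q=65
i=7: a=2 ⇒ p=2177, q=176
fundamental: x₁=2177, y₁=176  (since 4739329 − 153·30976 = 1)
(x_2, y_2) = (2177·2177 + 153·176·176, 2177·176 + 176·2177) = (9478657, 766304)
(x_3, y_3) = (2177·9478657 + 153·176·766304, 2177·766304 + 176·9478657) = (41270070401, 3336487440)
(x_4, y_4) = (2177·41270070401 + 153·176·3336487440, 2177·3336487440 + 176·41270070401) = (179689877047297, 14527065547456)
(x_5, y_5) = (2177·179689877047297 + 153·176·14527065547456, 2177·14527065547456 + 176·179689877047297) = (782369683393860737, 63250840057135984)

2177 176
9478657 766304
41270070401 3336487440
179689877047297 14527065547456
782369683393860737 63250840057135984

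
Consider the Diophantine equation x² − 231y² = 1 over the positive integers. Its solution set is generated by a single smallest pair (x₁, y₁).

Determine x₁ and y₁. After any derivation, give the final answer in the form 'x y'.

76 5

[15; 5,30] for √231; ℓ=2 ⇒ convergent index 1
i=0: a=15 ⇒ p=15, q=1
i=1: a=5 ⇒ p=76, q=5
(x₁, y₁) = (76, 5);  76² − 231·5² = 1 ✓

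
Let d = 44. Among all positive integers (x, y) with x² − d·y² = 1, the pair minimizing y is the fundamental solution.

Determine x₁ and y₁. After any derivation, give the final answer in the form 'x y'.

d=44: √d = [6; 1,1,1,2,1,1,1,12] (ℓ=8, even), read p_7/q_7
k=0  a_k=6  p_k/q_k = 6/1
…
k=3  a_k=1  p_k/q_k = 20/3
k=4  a_k=2  p_k/q_k = 53/8
…
k=6  a_k=1  p_k/q_k = 126/19
k=7  a_k=1  p_k/q_k = 199/30
fundamental: x₁=199, y₁=30  (since 39601 − 44·900 = 1)

199 30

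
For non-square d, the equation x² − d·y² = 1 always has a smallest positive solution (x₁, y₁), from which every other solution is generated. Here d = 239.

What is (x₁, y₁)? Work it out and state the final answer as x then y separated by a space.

6195120 400729

d=239: √d = [15; 2,5,1,2,4,15,4,2,1,5,2,30] (ℓ=12, even), read p_11/q_11
i=0: a=15 ⇒ p=15, q=1
i=1: a=2 ⇒ p=31, q=2
i=2: a=5 ⇒ p=170, q=11
…
i=6: a=15 ⇒ p=37907, q=2452
…
i=10: a=5 ⇒ p=2847431, q=184185
i=11: a=2 ⇒ p=6195120, q=400729
(x₁, y₁) = (6195120, 400729);  6195120² − 239·400729² = 1 ✓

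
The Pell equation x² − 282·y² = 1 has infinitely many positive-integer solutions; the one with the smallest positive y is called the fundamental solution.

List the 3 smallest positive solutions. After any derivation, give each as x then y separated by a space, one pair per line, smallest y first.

d=282: √d = [16; 1,3,1,4,1,3,1,32] (ℓ=8, even), read p_7/q_7
a_0=16:  p_0=16·1+0=16,  q_0=16·0+1=1
…
a_2=3:  p_2=3·17+16=67,  q_2=3·1+1=4
…
a_4=4:  p_4=4·84+67=403,  q_4=4·5+4=24
…
a_6=3:  p_6=3·487+403=1864,  q_6=3·29+24=111
a_7=1:  p_7=1·1864+487=2351,  q_7=1·111+29=140
fundamental: x₁=2351, y₁=140  (since 5527201 − 282·19600 = 1)
k=2:  x_2 = 2351·2351+282·140·140 = 11054401,  y_2 = 2351·140+140·2351 = 658280
k=3:  x_3 = 2351·11054401+282·140·658280 = 51977791151,  y_3 = 2351·658280+140·11054401 = 3095232420

2351 140
11054401 658280
51977791151 3095232420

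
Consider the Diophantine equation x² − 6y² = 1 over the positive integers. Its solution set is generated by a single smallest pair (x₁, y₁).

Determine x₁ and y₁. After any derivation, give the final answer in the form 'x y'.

d=6: √d = [2; 2,4] (ℓ=2, even), read p_1/q_1
a_0=2:  p_0=2·1+0=2,  q_0=2·0+1=1
a_1=2:  p_1=2·2+1=5,  q_1=2·1+0=2
fundamental: x₁=5, y₁=2  (since 25 − 6·4 = 1)

5 2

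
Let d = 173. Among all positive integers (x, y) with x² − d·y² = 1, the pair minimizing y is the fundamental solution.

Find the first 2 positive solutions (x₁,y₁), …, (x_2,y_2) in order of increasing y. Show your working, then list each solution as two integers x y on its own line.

2499849 190060
12498490045601 950242601880

[13; 6,1,1,6,26] for √173; ℓ=5 ⇒ convergent index 9
a_0=13:  p_0=13·1+0=13,  q_0=13·0+1=1
…
a_2=1:  p_2=1·79+13=92,  q_2=1·6+1=7
a_3=1:  p_3=1·92+79=171,  q_3=1·7+6=13
…
a_5=26:  p_5=26·1118+171=29239,  q_5=26·85+13=2223
a_6=6:  p_6=6·29239+1118=176552,  q_6=6·2223+85=13423
a_7=1:  p_7=1·176552+29239=205791,  q_7=1·13423+2223=15646
a_8=1:  p_8=1·205791+176552=382343,  q_8=1·15646+13423=29069
a_9=6:  p_9=6·382343+205791=2499849,  q_9=6·29069+15646=190060
(x₁, y₁) = (2499849, 190060);  2499849² − 173·190060² = 1 ✓
k=2:  x_2 = 2499849·2499849+173·190060·190060 = 12498490045601,  y_2 = 2499849·190060+190060·2499849 = 950242601880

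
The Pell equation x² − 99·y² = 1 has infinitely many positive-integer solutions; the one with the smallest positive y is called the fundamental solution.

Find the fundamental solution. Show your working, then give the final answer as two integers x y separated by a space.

√99 = [9; 1,18, …], period ℓ=2 (even) → k=1
i=0: a=9 ⇒ p=9, q=1
i=1: a=1 ⇒ p=10, q=1
(x₁, y₁) = (10, 1);  10² − 99·1² = 1 ✓

10 1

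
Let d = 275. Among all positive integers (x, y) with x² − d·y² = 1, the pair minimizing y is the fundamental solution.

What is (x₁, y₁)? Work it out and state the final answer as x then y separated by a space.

√275 → a₀=16, period (1,1,2,1,1,32); ℓ=6 even so k=5
k=0  a_k=16  p_k/q_k = 16/1
k=1  a_k=1  p_k/q_k = 17/1
k=2  a_k=1  p_k/q_k = 33/2
k=3  a_k=2  p_k/q_k = 83/5
k=4  a_k=1  p_k/q_k = 116/7
k=5  a_k=1  p_k/q_k = 199/12
fundamental: x₁=199, y₁=12  (since 39601 − 275·144 = 1)

199 12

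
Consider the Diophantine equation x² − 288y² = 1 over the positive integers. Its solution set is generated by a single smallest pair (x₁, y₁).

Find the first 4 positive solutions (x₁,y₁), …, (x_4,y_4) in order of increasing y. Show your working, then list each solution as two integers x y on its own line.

[16; 1,32] for √288; ℓ=2 ⇒ convergent index 1
k=0  a_k=16  p_k/q_k = 16/1
k=1  a_k=1  p_k/q_k = 17/1
(x₁, y₁) = (17, 1);  17² − 288·1² = 1 ✓
k=2:  x_2 = 17·17+288·1·1 = 577,  y_2 = 17·1+1·17 = 34
k=3:  x_3 = 17·577+288·1·34 = 19601,  y_3 = 17·34+1·577 = 1155
k=4:  x_4 = 17·19601+288·1·1155 = 665857,  y_4 = 17·1155+1·19601 = 39236

17 1
577 34
19601 1155
665857 39236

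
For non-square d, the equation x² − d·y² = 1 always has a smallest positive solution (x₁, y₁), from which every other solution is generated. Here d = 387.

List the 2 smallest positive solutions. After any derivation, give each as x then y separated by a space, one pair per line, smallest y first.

3482 177
24248647 1232628

√387 = [19; 1,2,19,2,1,38, …], period ℓ=6 (even) → k=5
step 0: (19, 1)  from 19·(1,0) + (0,1)
…
step 2: (59, 3)  from 2·(20,1) + (19,1)
step 3: (1141, 58)  from 19·(59,3) + (20,1)
step 4: (2341, 119)  from 2·(1141,58) + (59,3)
step 5: (3482, 177)  from 1·(2341,119) + (1141,58)
fundamental: x₁=3482, y₁=177  (since 12124324 − 387·31329 = 1)
n=2: (3482,177)∘(3482,177) = (3482·3482+387·177·177, 3482·177+177·3482) = (24248647,1232628)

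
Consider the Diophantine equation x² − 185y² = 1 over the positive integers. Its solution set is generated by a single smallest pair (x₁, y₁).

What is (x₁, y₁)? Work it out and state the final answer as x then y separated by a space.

9249 680

[13; 1,1,1,1,26] for √185; ℓ=5 ⇒ convergent index 9
step 0: (13, 1)  from 13·(1,0) + (0,1)
…
step 3: (41, 3)  from 1·(27,2) + (14,1)
step 4: (68, 5)  from 1·(41,3) + (27,2)
step 5: (1809, 133)  from 26·(68,5) + (41,3)
…
step 7: (3686, 271)  from 1·(1877,138) + (1809,133)
step 8: (5563, 409)  from 1·(3686,271) + (1877,138)
step 9: (9249, 680)  from 1·(5563,409) + (3686,271)
(x₁, y₁) = (9249, 680);  9249² − 185·680² = 1 ✓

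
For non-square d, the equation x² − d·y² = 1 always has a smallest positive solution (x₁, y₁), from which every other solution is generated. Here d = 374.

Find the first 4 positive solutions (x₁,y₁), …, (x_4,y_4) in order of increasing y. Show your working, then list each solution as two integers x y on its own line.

√374 → a₀=19, period (2,1,18,1,2,38); ℓ=6 even so k=5
i=0: a=19 ⇒ p=19, q=1
…
i=4: a=1 ⇒ p=1141, q=59
i=5: a=2 ⇒ p=3365, q=174
→ (3365, 174).  Check: 3365²=11323225, 374·174²=11323224, difference 1.
(x_2, y_2) = (3365·3365 + 374·174·174, 3365·174 + 174·3365) = (22646449, 1171020)
(x_3, y_3) = (3365·22646449 + 374·174·1171020, 3365·1171020 + 174·22646449) = (152410598405, 7880964426)
(x_4, y_4) = (3365·152410598405 + 374·174·7880964426, 3365·7880964426 + 174·152410598405) = (1025723304619201, 53038889415960)

3365 174
22646449 1171020
152410598405 7880964426
1025723304619201 53038889415960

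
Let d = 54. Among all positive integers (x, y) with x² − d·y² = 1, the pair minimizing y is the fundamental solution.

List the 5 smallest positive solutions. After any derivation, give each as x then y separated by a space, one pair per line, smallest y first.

485 66
470449 64020
456335045 62099334
442644523201 60236289960
429364731169925 58429139161866

√54 → a₀=7, period (2,1,6,1,2,14); ℓ=6 even so k=5
step 0: (7, 1)  from 7·(1,0) + (0,1)
…
step 2: (22, 3)  from 1·(15,2) + (7,1)
step 3: (147, 20)  from 6·(22,3) + (15,2)
step 4: (169, 23)  from 1·(147,20) + (22,3)
step 5: (485, 66)  from 2·(169,23) + (147,20)
→ (485, 66).  Check: 485²=235225, 54·66²=235224, difference 1.
k=2:  x_2 = 485·485+54·66·66 = 470449,  y_2 = 485·66+66·485 = 64020
k=3:  x_3 = 485·470449+54·66·64020 = 456335045,  y_3 = 485·64020+66·470449 = 62099334
k=4:  x_4 = 485·456335045+54·66·62099334 = 442644523201,  y_4 = 485·62099334+66·456335045 = 60236289960
k=5:  x_5 = 485·442644523201+54·66·60236289960 = 429364731169925,  y_5 = 485·60236289960+66·442644523201 = 58429139161866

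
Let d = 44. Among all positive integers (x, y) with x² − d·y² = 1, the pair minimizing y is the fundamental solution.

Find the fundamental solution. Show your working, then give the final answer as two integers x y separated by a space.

199 30

√44 → a₀=6, period (1,1,1,2,1,1,1,12); ℓ=8 even so k=7
k=0  a_k=6  p_k/q_k = 6/1
k=1  a_k=1  p_k/q_k = 7/1
k=2  a_k=1  p_k/q_k = 13/2
…
k=4  a_k=2  p_k/q_k = 53/8
…
k=6  a_k=1  p_k/q_k = 126/19
k=7  a_k=1  p_k/q_k = 199/30
fundamental: x₁=199, y₁=30  (since 39601 − 44·900 = 1)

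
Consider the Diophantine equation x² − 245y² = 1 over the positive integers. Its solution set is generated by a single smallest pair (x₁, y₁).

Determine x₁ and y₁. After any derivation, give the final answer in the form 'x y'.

51841 3312

[15; 1,1,1,7,6,7,1,1,1,30] for √245; ℓ=10 ⇒ convergent index 9
k=0  a_k=15  p_k/q_k = 15/1
k=1  a_k=1  p_k/q_k = 16/1
k=2  a_k=1  p_k/q_k = 31/2
…
k=4  a_k=7  p_k/q_k = 360/23
k=5  a_k=6  p_k/q_k = 2207/141
k=6  a_k=7  p_k/q_k = 15809/1010
k=7  a_k=1  p_k/q_k = 18016/1151
k=8  a_k=1  p_k/q_k = 33825/2161
k=9  a_k=1  p_k/q_k = 51841/3312
→ (51841, 3312).  Check: 51841²=2687489281, 245·3312²=2687489280, difference 1.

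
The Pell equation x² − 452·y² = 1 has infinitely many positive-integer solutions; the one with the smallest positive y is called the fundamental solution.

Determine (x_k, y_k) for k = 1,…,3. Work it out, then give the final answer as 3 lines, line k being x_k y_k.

√452 = [21; 3,1,5,3,10,3,5,1,3,42, …], period ℓ=10 (even) → k=9
k=0  a_k=21  p_k/q_k = 21/1
…
k=4  a_k=3  p_k/q_k = 1552/73
k=5  a_k=10  p_k/q_k = 16009/753
…
k=7  a_k=5  p_k/q_k = 263904/12413
k=8  a_k=1  p_k/q_k = 313483/14745
k=9  a_k=3  p_k/q_k = 1204353/56648
→ (1204353, 56648).  Check: 1204353²=1450466148609, 452·56648²=1450466148608, difference 1.
n=2: (1204353,56648)∘(1204353,56648) = (1204353·1204353+452·56648·56648, 1204353·56648+56648·1204353) = (2900932297217,136448377488)
n=3: (2900932297217,136448377488)∘(1204353,56648) = (1204353·2900932297217+452·56648·136448377488, 1204353·136448377488+56648·2900932297217) = (6987493029899166849,328664025545553880)

1204353 56648
2900932297217 136448377488
6987493029899166849 328664025545553880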